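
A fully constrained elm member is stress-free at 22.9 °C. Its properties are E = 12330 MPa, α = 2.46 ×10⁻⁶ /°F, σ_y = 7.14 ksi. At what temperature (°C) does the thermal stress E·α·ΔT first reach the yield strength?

E = 12330 MPa = 12.33 GPa.
α = 2.46×10⁻⁶/°F × 9/5 = 4.43×10⁻⁶/K.
σ_y = 7.14 ksi = 49.23 MPa.
E·α·ΔT = 49.23 MPa ⇒ ΔT = 49.23 / (12.33×10³ × 4.43×10⁻⁶) = 901.7 K.
T = 22.9 + 901.7 = 924.6 °C.

925 °C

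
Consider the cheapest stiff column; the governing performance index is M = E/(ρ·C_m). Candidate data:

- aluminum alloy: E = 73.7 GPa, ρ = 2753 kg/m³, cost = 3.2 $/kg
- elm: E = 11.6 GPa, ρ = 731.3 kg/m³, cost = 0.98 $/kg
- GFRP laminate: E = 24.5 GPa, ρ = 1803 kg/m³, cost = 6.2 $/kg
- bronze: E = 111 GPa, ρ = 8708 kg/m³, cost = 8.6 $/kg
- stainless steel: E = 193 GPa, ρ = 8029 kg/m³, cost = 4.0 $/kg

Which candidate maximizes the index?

Per-candidate index values:
  elm: M = 16.2 MN·m per $
  aluminum alloy: M = 8.37 MN·m per $
  stainless steel: M = 6.01 MN·m per $
  GFRP laminate: M = 2.19 MN·m per $
  bronze: M = 1.48 MN·m per $
Elm has the largest M.

elm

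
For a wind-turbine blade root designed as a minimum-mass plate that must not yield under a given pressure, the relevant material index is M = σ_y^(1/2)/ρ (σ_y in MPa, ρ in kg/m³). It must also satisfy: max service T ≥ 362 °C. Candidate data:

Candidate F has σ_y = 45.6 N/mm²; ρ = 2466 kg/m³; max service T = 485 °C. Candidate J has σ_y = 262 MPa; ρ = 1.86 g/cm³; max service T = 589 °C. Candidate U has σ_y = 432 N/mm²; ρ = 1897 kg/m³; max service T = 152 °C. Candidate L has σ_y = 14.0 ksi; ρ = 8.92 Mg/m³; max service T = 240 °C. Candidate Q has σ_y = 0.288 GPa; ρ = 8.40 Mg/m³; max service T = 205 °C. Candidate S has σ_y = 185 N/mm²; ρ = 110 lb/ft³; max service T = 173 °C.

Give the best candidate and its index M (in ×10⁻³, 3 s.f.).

candidate J, M = 8.70×10⁻³

Screen on constraints: max service T ≥ 362 °C. Survivors: candidate F, candidate J.
After converting to SI:
  candidate F: σ_y = 45.60 MPa, ρ = 2466 kg/m³
  candidate J: σ_y = 262.0 MPa, ρ = 1860 kg/m³
  candidate J: M = 8.70×10⁻³
  candidate F: M = 2.74×10⁻³
Candidate J has the largest M.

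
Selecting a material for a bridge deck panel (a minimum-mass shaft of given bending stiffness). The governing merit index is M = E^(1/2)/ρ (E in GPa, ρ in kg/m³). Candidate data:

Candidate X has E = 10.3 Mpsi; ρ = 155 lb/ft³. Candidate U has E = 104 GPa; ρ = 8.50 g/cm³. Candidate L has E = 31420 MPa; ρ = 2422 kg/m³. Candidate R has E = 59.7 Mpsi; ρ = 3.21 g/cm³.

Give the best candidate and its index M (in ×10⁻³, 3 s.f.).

After converting to SI:
  candidate X: E = 71.02 GPa, ρ = 2483 kg/m³
  candidate U: E = 104.0 GPa, ρ = 8500 kg/m³
  candidate L: E = 31.42 GPa, ρ = 2422 kg/m³
  candidate R: E = 411.6 GPa, ρ = 3210 kg/m³
  candidate R: M = 6.32×10⁻³
  candidate X: M = 3.39×10⁻³
  candidate L: M = 2.31×10⁻³
  candidate U: M = 1.20×10⁻³
Highest index: candidate R.

candidate R, M = 6.32×10⁻³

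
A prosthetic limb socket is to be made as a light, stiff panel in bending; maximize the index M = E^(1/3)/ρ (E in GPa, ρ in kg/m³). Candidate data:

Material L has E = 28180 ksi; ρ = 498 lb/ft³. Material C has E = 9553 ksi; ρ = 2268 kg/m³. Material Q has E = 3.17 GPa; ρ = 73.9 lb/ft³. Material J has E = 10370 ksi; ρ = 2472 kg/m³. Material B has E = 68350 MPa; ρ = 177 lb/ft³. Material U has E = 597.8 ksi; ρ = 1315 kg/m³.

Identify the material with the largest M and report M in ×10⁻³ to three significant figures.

material C, M = 1.78×10⁻³

Putting every candidate on a common basis:
  material L: E = 194.3 GPa, ρ = 7977 kg/m³
  material C: E = 65.87 GPa, ρ = 2268 kg/m³
  material Q: E = 3.170 GPa, ρ = 1184 kg/m³
  material J: E = 71.50 GPa, ρ = 2472 kg/m³
  material B: E = 68.35 GPa, ρ = 2835 kg/m³
  material U: E = 4.122 GPa, ρ = 1315 kg/m³
  material C: M = 1.78×10⁻³
  material J: M = 1.68×10⁻³
  material B: M = 1.44×10⁻³
  material Q: M = 1.24×10⁻³
  material U: M = 1.22×10⁻³
  material L: M = 0.726×10⁻³
Material C ranks first.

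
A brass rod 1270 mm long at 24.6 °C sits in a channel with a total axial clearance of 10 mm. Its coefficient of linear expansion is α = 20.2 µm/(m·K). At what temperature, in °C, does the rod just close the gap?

414 °C

α·L₀·ΔT = 10.0 mm ⇒ ΔT = 10.0 / (20.2×10⁻⁶ × 1270.0) = 389.8 K.
T = 24.6 + 389.8 = 414.4 °C.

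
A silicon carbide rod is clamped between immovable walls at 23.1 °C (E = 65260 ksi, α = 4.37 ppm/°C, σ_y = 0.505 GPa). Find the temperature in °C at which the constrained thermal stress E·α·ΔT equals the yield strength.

280 °C

E = 65260 ksi = 450.0 GPa.
σ_y = 0.505 GPa = 505.0 MPa.
E·α·ΔT = 505.0 MPa ⇒ ΔT = 505.0 / (450.0×10³ × 4.37×10⁻⁶) = 256.8 K.
T = 23.1 + 256.8 = 279.9 °C.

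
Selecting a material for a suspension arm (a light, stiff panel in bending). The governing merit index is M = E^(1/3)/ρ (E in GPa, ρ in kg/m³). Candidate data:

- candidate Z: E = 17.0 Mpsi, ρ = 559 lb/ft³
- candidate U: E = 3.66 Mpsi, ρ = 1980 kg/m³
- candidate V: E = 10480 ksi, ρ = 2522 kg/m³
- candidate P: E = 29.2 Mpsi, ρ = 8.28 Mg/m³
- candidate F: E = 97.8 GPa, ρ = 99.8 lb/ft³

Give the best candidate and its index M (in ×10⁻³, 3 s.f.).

candidate F, M = 2.88×10⁻³

In SI units:
  candidate Z: E = 117.2 GPa, ρ = 8954 kg/m³
  candidate U: E = 25.23 GPa, ρ = 1980 kg/m³
  candidate V: E = 72.26 GPa, ρ = 2522 kg/m³
  candidate P: E = 201.3 GPa, ρ = 8280 kg/m³
  candidate F: E = 97.80 GPa, ρ = 1599 kg/m³
  candidate F: M = 2.88×10⁻³
  candidate V: M = 1.65×10⁻³
  candidate U: M = 1.48×10⁻³
  candidate P: M = 0.708×10⁻³
  candidate Z: M = 0.547×10⁻³
Highest index: candidate F.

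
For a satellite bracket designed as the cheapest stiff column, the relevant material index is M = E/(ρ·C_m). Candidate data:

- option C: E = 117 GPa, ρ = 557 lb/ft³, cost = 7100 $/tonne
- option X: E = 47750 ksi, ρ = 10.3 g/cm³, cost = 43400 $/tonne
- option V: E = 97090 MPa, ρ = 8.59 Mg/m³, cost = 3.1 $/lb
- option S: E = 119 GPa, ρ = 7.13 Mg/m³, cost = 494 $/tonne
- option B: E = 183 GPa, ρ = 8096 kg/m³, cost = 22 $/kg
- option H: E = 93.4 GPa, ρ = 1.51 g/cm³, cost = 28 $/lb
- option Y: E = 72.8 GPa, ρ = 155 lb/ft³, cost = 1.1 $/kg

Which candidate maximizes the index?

Putting every candidate on a common basis:
  option C: E = 117.0 GPa, ρ = 8922 kg/m³, cost = 7.100 $/kg
  option X: E = 329.2 GPa, ρ = 10300 kg/m³, cost = 43.40 $/kg
  option V: E = 97.09 GPa, ρ = 8590 kg/m³, cost = 6.834 $/kg
  option S: E = 119.0 GPa, ρ = 7130 kg/m³, cost = 0.4940 $/kg
  option B: E = 183.0 GPa, ρ = 8096 kg/m³, cost = 22.00 $/kg
  option H: E = 93.40 GPa, ρ = 1510 kg/m³, cost = 61.73 $/kg
  option Y: E = 72.80 GPa, ρ = 2483 kg/m³, cost = 1.100 $/kg
  option S: M = 33.8 MN·m per $
  option Y: M = 26.7 MN·m per $
  option C: M = 1.85 MN·m per $
  option V: M = 1.65 MN·m per $
  option B: M = 1.03 MN·m per $
  option H: M = 1.00 MN·m per $
  option X: M = 0.736 MN·m per $
Option S ranks first.

option S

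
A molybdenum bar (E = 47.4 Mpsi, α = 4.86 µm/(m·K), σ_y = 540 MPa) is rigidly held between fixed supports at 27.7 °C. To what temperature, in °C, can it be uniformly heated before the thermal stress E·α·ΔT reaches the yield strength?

368 °C

E = 47.4 Mpsi = 326.8 GPa.
E·α·ΔT = 540.0 MPa ⇒ ΔT = 540.0 / (326.8×10³ × 4.86×10⁻⁶) = 340.0 K.
T = 27.7 + 340.0 = 367.7 °C.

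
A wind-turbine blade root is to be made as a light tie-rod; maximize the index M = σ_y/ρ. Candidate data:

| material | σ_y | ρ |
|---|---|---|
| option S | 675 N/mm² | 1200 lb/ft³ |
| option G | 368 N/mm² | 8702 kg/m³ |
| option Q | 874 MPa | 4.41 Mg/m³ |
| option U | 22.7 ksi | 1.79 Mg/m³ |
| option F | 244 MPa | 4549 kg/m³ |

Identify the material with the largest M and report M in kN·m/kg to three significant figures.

Normalizing units and computing the index:
  option S: σ_y = 675.0 MPa, ρ = 19220 kg/m³
  option G: σ_y = 368.0 MPa, ρ = 8702 kg/m³
  option Q: σ_y = 874.0 MPa, ρ = 4410 kg/m³
  option U: σ_y = 156.5 MPa, ρ = 1790 kg/m³
  option F: σ_y = 244.0 MPa, ρ = 4549 kg/m³
  option Q: M = 198 kN·m/kg
  option U: M = 87.4 kN·m/kg
  option F: M = 53.6 kN·m/kg
  option G: M = 42.3 kN·m/kg
  option S: M = 35.1 kN·m/kg
Option Q ranks first.

option Q, M = 198 kN·m/kg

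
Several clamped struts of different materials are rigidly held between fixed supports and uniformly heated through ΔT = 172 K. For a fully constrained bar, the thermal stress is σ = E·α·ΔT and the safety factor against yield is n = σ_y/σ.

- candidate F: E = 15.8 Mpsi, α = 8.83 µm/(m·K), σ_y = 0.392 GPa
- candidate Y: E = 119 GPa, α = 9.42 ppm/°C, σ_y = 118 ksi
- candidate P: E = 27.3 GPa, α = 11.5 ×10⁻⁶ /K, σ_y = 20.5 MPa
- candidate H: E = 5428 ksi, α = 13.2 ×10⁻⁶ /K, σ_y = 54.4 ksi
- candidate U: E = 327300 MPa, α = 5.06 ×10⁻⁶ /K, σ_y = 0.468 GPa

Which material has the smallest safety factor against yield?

candidate P

With everything in SI (GPa, ×10⁻⁶/K, MPa):
  candidate F: E = 108.9, α = 8.83, σ_y = 392.0 → σ = 165 MPa, n = 2.37
  candidate Y: E = 119.0, α = 9.42, σ_y = 813.6 → σ = 193 MPa, n = 4.22
  candidate P: E = 27.30, α = 11.5, σ_y = 20.50 → σ = 54.0 MPa, n = 0.380
  candidate H: E = 37.42, α = 13.2, σ_y = 375.1 → σ = 85.0 MPa, n = 4.41
  candidate U: E = 327.3, α = 5.06, σ_y = 468.0 → σ = 285 MPa, n = 1.64
The minimum is candidate P at n = 0.380.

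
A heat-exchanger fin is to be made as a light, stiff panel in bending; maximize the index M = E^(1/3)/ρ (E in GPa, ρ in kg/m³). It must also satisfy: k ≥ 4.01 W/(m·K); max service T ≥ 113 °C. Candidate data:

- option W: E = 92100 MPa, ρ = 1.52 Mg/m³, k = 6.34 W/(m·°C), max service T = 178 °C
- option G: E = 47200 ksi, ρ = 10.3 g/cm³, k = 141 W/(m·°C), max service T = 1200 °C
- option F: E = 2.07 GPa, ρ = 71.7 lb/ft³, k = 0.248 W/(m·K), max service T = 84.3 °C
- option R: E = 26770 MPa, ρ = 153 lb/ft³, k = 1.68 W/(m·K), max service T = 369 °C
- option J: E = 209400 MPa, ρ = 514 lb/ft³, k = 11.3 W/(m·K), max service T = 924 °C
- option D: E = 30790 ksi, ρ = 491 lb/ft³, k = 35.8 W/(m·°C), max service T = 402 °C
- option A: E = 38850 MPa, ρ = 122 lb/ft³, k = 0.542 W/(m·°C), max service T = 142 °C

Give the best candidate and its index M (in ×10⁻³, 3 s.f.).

Screen on constraints: k ≥ 4.01 W/(m·K); max service T ≥ 113 °C. Survivors: option W, option G, option J, option D.
In SI units:
  option W: E = 92.10 GPa, ρ = 1520 kg/m³
  option G: E = 325.4 GPa, ρ = 10300 kg/m³
  option J: E = 209.4 GPa, ρ = 8233 kg/m³
  option D: E = 212.3 GPa, ρ = 7865 kg/m³
  option W: M = 2.97×10⁻³
  option D: M = 0.758×10⁻³
  option J: M = 0.721×10⁻³
  option G: M = 0.668×10⁻³
Option W has the largest M.

option W, M = 2.97×10⁻³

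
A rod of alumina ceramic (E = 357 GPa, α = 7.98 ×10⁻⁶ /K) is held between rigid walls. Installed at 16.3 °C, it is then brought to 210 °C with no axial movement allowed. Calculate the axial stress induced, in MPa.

552 MPa

ΔT = 193.7 K. Constrained thermal stress σ = E·α·ΔT = 357.0×10³ MPa × 7.98×10⁻⁶ × 193.7 = 552 MPa (compressive).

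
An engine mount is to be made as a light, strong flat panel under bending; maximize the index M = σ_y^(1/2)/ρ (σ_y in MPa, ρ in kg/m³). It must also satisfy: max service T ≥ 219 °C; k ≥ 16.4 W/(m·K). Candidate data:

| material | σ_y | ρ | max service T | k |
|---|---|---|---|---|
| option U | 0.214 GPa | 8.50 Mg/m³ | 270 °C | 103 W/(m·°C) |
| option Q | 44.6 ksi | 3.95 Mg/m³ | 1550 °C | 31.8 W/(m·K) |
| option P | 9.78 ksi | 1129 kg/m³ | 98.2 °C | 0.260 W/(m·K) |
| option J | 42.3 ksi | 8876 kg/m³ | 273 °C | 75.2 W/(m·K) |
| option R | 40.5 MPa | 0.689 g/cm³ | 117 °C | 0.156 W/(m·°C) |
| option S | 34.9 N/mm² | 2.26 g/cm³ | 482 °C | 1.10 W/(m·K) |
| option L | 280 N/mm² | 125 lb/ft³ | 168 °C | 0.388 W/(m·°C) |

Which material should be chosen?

option Q

Screen on constraints: max service T ≥ 219 °C; k ≥ 16.4 W/(m·K). Survivors: option U, option Q, option J.
Convert each candidate to consistent units, then evaluate M:
  option U: σ_y = 214.0 MPa, ρ = 8500 kg/m³
  option Q: σ_y = 307.5 MPa, ρ = 3950 kg/m³
  option J: σ_y = 291.6 MPa, ρ = 8876 kg/m³
  option Q: M = 4.44×10⁻³
  option J: M = 1.92×10⁻³
  option U: M = 1.72×10⁻³
Option Q ranks first.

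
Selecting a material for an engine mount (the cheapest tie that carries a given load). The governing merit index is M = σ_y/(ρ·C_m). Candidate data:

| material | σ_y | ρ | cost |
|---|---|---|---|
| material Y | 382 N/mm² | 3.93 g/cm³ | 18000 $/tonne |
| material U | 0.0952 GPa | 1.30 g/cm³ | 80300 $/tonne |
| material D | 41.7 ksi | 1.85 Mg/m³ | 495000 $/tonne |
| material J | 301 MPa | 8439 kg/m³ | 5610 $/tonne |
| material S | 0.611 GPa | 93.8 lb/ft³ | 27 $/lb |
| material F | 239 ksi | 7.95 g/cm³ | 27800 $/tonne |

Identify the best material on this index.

Putting every candidate on a common basis:
  material Y: σ_y = 382.0 MPa, ρ = 3930 kg/m³, cost = 18.00 $/kg
  material U: σ_y = 95.20 MPa, ρ = 1300 kg/m³, cost = 80.30 $/kg
  material D: σ_y = 287.5 MPa, ρ = 1850 kg/m³, cost = 495.0 $/kg
  material J: σ_y = 301.0 MPa, ρ = 8439 kg/m³, cost = 5.610 $/kg
  material S: σ_y = 611.0 MPa, ρ = 1503 kg/m³, cost = 59.52 $/kg
  material F: σ_y = 1648 MPa, ρ = 7950 kg/m³, cost = 27.80 $/kg
  material F: M = 7.46 kN·m per $
  material S: M = 6.83 kN·m per $
  material J: M = 6.36 kN·m per $
  material Y: M = 5.40 kN·m per $
  material U: M = 0.912 kN·m per $
  material D: M = 0.314 kN·m per $
Material F ranks first.

material F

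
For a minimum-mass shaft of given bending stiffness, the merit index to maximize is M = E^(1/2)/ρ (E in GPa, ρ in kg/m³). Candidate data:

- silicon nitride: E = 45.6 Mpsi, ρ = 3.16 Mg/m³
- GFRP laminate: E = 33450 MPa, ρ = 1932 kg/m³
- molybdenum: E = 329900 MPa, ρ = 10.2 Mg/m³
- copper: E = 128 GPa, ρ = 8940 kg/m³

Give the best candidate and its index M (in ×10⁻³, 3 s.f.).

silicon nitride, M = 5.61×10⁻³

Putting every candidate on a common basis:
  silicon nitride: E = 314.4 GPa, ρ = 3160 kg/m³
  GFRP laminate: E = 33.45 GPa, ρ = 1932 kg/m³
  molybdenum: E = 329.9 GPa, ρ = 10200 kg/m³
  copper: E = 128.0 GPa, ρ = 8940 kg/m³
  silicon nitride: M = 5.61×10⁻³
  GFRP laminate: M = 2.99×10⁻³
  molybdenum: M = 1.78×10⁻³
  copper: M = 1.27×10⁻³
Highest index: silicon nitride.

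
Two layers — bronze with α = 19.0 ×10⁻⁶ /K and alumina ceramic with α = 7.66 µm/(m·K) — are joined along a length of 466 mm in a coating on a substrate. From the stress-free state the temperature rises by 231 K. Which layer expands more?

α(bronze) = 19.0×10⁻⁶/K vs α(alumina ceramic) = 7.66×10⁻⁶/K.
Higher α expands more for the same ΔT: bronze.

bronze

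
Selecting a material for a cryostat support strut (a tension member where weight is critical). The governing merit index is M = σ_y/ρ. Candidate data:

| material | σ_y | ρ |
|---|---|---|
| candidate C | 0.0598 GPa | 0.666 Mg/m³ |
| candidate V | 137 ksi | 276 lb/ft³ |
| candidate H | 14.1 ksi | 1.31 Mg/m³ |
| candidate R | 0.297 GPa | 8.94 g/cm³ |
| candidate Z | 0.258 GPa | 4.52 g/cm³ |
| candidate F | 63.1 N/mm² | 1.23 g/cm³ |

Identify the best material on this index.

candidate V

In SI units:
  candidate C: σ_y = 59.80 MPa, ρ = 666.0 kg/m³
  candidate V: σ_y = 944.6 MPa, ρ = 4421 kg/m³
  candidate H: σ_y = 97.22 MPa, ρ = 1310 kg/m³
  candidate R: σ_y = 297.0 MPa, ρ = 8940 kg/m³
  candidate Z: σ_y = 258.0 MPa, ρ = 4520 kg/m³
  candidate F: σ_y = 63.10 MPa, ρ = 1230 kg/m³
  candidate V: M = 214 kN·m/kg
  candidate C: M = 89.8 kN·m/kg
  candidate H: M = 74.2 kN·m/kg
  candidate Z: M = 57.1 kN·m/kg
  candidate F: M = 51.3 kN·m/kg
  candidate R: M = 33.2 kN·m/kg
Highest index: candidate V.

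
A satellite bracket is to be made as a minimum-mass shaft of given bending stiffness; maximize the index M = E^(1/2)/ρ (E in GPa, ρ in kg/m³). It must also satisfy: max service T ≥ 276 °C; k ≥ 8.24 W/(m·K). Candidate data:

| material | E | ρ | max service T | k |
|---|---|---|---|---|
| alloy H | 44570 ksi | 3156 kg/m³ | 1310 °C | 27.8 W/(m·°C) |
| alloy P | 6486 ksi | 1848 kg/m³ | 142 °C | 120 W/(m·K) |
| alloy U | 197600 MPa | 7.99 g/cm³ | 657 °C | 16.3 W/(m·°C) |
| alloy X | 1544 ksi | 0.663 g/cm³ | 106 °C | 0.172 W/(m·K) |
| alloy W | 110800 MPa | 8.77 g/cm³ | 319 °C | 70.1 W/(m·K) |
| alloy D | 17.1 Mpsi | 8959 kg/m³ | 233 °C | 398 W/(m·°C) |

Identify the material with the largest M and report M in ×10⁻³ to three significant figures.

Screen on constraints: max service T ≥ 276 °C; k ≥ 8.24 W/(m·K). Survivors: alloy H, alloy U, alloy W.
Putting every candidate on a common basis:
  alloy H: E = 307.3 GPa, ρ = 3156 kg/m³
  alloy U: E = 197.6 GPa, ρ = 7990 kg/m³
  alloy W: E = 110.8 GPa, ρ = 8770 kg/m³
  alloy H: M = 5.55×10⁻³
  alloy U: M = 1.76×10⁻³
  alloy W: M = 1.20×10⁻³
Alloy H ranks first.

alloy H, M = 5.55×10⁻³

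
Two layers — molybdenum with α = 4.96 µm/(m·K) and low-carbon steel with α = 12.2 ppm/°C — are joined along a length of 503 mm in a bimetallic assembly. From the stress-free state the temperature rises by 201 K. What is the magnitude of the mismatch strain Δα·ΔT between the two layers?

1.46×10⁻³

Δα = |4.96 − 12.2|×10⁻⁶/K = 7.24×10⁻⁶/K.
Mismatch strain = Δα·ΔT = 7.24×10⁻⁶ × 201.0 = 1.46×10⁻³.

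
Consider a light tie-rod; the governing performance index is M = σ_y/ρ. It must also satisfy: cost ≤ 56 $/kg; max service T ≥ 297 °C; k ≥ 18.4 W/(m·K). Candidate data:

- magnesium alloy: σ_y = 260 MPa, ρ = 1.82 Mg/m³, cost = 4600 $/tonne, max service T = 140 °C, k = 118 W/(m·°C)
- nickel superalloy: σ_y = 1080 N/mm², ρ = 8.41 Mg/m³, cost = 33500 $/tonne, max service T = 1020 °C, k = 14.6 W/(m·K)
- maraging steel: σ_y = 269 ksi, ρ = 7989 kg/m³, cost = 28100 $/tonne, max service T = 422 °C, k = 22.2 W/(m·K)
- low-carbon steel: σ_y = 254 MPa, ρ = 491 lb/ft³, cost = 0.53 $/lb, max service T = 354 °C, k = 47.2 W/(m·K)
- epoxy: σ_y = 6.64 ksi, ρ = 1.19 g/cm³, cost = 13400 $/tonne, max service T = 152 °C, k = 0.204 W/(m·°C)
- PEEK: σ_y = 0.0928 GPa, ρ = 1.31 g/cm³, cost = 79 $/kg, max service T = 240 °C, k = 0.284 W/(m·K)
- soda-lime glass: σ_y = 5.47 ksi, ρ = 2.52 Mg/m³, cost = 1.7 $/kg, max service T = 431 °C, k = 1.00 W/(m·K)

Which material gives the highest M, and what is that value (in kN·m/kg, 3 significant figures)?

Screen on constraints: cost ≤ 56 $/kg; max service T ≥ 297 °C; k ≥ 18.4 W/(m·K). Survivors: maraging steel, low-carbon steel.
Putting every candidate on a common basis:
  maraging steel: σ_y = 1855 MPa, ρ = 7989 kg/m³
  low-carbon steel: σ_y = 254.0 MPa, ρ = 7865 kg/m³
  maraging steel: M = 232 kN·m/kg
  low-carbon steel: M = 32.3 kN·m/kg
Maraging steel has the largest M.

maraging steel, M = 232 kN·m/kg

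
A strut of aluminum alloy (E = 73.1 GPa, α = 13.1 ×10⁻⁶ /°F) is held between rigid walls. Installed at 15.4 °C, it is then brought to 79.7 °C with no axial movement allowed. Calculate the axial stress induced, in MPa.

α = 13.1×10⁻⁶/°F × 9/5 = 23.6×10⁻⁶/K.
ΔT = 64.30 K. Constrained thermal stress σ = E·α·ΔT = 73.10×10³ MPa × 23.6×10⁻⁶ × 64.30 = 111 MPa (compressive).

111 MPa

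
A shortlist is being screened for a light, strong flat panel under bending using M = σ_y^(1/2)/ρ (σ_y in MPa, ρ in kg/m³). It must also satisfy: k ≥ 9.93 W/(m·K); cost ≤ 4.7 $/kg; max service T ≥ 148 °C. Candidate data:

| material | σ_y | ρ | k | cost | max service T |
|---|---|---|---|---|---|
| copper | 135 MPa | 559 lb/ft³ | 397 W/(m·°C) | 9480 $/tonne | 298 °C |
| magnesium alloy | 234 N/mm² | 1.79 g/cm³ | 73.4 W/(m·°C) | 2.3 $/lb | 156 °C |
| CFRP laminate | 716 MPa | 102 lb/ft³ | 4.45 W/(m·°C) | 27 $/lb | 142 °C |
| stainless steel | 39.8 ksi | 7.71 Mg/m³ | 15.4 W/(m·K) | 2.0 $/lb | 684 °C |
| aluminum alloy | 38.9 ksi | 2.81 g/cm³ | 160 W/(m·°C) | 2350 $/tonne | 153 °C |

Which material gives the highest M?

aluminum alloy

Screen on constraints: k ≥ 9.93 W/(m·K); cost ≤ 4.7 $/kg; max service T ≥ 148 °C. Survivors: stainless steel, aluminum alloy.
Normalizing units and computing the index:
  stainless steel: σ_y = 274.4 MPa, ρ = 7710 kg/m³
  aluminum alloy: σ_y = 268.2 MPa, ρ = 2810 kg/m³
  aluminum alloy: M = 5.83×10⁻³
  stainless steel: M = 2.15×10⁻³
Aluminum alloy ranks first.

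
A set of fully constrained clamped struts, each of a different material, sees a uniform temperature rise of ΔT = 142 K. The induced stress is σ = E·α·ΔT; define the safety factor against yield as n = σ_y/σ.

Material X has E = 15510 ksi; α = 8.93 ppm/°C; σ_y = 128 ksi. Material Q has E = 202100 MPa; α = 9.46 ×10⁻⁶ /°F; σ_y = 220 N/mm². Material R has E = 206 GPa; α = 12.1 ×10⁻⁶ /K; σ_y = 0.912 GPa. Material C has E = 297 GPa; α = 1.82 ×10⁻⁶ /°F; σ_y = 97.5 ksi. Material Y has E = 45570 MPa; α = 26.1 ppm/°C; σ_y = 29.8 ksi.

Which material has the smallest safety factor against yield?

material Q

Per material, after unit conversion:
  material X: E = 106.9, α = 8.93, σ_y = 882.5 → σ = 136 MPa, n = 6.51
  material Q: E = 202.1, α = 17.0, σ_y = 220.0 → σ = 489 MPa, n = 0.450
  material R: E = 206.0, α = 12.1, σ_y = 912.0 → σ = 354 MPa, n = 2.58
  material C: E = 297.0, α = 3.28, σ_y = 672.2 → σ = 138 MPa, n = 4.87
  material Y: E = 45.57, α = 26.1, σ_y = 205.5 → σ = 169 MPa, n = 1.22
The minimum is material Q at n = 0.450.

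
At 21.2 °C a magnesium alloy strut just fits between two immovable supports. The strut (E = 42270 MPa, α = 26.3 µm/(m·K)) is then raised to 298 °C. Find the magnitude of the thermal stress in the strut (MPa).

E = 42270 MPa = 42.27 GPa.
ΔT = 276.8 K. Constrained thermal stress σ = E·α·ΔT = 42.27×10³ MPa × 26.3×10⁻⁶ × 276.8 = 308 MPa (compressive).

308 MPa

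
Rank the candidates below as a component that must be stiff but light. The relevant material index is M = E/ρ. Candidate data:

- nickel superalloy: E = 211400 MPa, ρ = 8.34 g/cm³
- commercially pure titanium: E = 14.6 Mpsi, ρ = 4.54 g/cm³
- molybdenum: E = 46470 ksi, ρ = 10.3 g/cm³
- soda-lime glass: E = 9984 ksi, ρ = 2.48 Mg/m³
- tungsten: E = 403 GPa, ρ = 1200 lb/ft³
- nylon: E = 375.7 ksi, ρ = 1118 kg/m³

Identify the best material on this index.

Putting every candidate on a common basis:
  nickel superalloy: E = 211.4 GPa, ρ = 8340 kg/m³
  commercially pure titanium: E = 100.7 GPa, ρ = 4540 kg/m³
  molybdenum: E = 320.4 GPa, ρ = 10300 kg/m³
  soda-lime glass: E = 68.84 GPa, ρ = 2480 kg/m³
  tungsten: E = 403.0 GPa, ρ = 19220 kg/m³
  nylon: E = 2.590 GPa, ρ = 1118 kg/m³
  molybdenum: M = 31.1 MN·m/kg
  soda-lime glass: M = 27.8 MN·m/kg
  nickel superalloy: M = 25.3 MN·m/kg
  commercially pure titanium: M = 22.2 MN·m/kg
  tungsten: M = 21.0 MN·m/kg
  nylon: M = 2.32 MN·m/kg
Molybdenum ranks first.

molybdenum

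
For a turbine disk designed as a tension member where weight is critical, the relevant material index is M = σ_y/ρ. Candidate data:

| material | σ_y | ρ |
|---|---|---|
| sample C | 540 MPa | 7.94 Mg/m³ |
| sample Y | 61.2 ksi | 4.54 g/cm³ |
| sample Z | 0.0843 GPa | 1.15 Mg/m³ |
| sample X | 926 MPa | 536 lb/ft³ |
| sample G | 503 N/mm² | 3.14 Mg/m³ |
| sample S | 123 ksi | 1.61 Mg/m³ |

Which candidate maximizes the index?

sample S

Normalizing units and computing the index:
  sample C: σ_y = 540.0 MPa, ρ = 7940 kg/m³
  sample Y: σ_y = 422.0 MPa, ρ = 4540 kg/m³
  sample Z: σ_y = 84.30 MPa, ρ = 1150 kg/m³
  sample X: σ_y = 926.0 MPa, ρ = 8586 kg/m³
  sample G: σ_y = 503.0 MPa, ρ = 3140 kg/m³
  sample S: σ_y = 848.1 MPa, ρ = 1610 kg/m³
  sample S: M = 527 kN·m/kg
  sample G: M = 160 kN·m/kg
  sample X: M = 108 kN·m/kg
  sample Y: M = 92.9 kN·m/kg
  sample Z: M = 73.3 kN·m/kg
  sample C: M = 68.0 kN·m/kg
The maximum is for sample S.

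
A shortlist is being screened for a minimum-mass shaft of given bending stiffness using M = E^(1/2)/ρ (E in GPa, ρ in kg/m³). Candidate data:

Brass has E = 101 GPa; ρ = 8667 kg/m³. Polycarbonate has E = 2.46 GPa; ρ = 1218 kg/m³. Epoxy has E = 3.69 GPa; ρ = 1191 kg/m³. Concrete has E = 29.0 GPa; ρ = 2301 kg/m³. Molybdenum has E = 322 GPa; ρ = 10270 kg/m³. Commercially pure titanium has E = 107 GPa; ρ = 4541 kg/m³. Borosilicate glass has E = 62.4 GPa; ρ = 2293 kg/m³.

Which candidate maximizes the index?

borosilicate glass

Computing M directly (units already consistent):
  borosilicate glass: M = 3.44×10⁻³
  concrete: M = 2.34×10⁻³
  commercially pure titanium: M = 2.28×10⁻³
  molybdenum: M = 1.75×10⁻³
  epoxy: M = 1.61×10⁻³
  polycarbonate: M = 1.29×10⁻³
  brass: M = 1.16×10⁻³
The maximum is for borosilicate glass.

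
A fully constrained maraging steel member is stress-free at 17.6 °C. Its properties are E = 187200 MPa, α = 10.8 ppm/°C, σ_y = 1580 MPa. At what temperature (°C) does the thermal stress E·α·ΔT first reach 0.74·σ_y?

E = 187200 MPa = 187.2 GPa.
E·α·ΔT = 1169 MPa ⇒ ΔT = 1169 / (187.2×10³ × 10.8×10⁻⁶) = 578.3 K.
T = 17.6 + 578.3 = 595.9 °C.

596 °C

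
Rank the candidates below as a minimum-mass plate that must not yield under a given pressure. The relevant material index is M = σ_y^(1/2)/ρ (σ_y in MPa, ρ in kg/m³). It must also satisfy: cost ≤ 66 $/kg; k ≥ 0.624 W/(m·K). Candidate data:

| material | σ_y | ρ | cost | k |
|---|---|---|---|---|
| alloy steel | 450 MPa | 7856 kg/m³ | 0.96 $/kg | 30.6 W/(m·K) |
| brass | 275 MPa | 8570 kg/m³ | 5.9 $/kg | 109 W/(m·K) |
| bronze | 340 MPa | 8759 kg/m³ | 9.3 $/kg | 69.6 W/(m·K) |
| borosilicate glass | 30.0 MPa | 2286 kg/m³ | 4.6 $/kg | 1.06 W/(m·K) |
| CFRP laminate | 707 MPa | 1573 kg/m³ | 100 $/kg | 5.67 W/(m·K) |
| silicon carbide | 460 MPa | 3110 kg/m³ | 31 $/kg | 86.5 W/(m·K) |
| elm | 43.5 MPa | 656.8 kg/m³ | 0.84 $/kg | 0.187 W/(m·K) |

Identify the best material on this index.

silicon carbide

Screen on constraints: cost ≤ 66 $/kg; k ≥ 0.624 W/(m·K). Survivors: alloy steel, brass, bronze, borosilicate glass, silicon carbide.
Evaluate M for each candidate:
  silicon carbide: M = 6.90×10⁻³
  alloy steel: M = 2.70×10⁻³
  borosilicate glass: M = 2.40×10⁻³
  bronze: M = 2.11×10⁻³
  brass: M = 1.94×10⁻³
Silicon carbide ranks first.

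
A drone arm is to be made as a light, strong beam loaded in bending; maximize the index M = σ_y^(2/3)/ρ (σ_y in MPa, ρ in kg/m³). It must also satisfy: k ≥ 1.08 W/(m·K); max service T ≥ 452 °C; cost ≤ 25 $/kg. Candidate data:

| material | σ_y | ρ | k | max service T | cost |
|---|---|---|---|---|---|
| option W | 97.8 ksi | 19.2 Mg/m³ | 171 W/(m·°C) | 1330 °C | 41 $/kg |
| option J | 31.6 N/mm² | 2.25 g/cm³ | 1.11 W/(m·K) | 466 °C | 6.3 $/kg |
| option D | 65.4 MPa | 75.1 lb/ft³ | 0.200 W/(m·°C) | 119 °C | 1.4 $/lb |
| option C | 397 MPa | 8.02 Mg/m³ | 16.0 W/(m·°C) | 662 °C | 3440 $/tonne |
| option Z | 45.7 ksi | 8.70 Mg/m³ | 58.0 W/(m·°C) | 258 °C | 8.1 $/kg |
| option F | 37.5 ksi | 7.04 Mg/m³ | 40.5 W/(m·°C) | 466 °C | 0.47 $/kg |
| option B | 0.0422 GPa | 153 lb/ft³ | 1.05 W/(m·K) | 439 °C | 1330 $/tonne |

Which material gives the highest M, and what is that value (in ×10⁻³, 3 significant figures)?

Screen on constraints: k ≥ 1.08 W/(m·K); max service T ≥ 452 °C; cost ≤ 25 $/kg. Survivors: option J, option C, option F.
Convert each candidate to consistent units, then evaluate M:
  option J: σ_y = 31.60 MPa, ρ = 2250 kg/m³
  option C: σ_y = 397.0 MPa, ρ = 8020 kg/m³
  option F: σ_y = 258.6 MPa, ρ = 7040 kg/m³
  option C: M = 6.74×10⁻³
  option F: M = 5.76×10⁻³
  option J: M = 4.44×10⁻³
Highest index: option C.

option C, M = 6.74×10⁻³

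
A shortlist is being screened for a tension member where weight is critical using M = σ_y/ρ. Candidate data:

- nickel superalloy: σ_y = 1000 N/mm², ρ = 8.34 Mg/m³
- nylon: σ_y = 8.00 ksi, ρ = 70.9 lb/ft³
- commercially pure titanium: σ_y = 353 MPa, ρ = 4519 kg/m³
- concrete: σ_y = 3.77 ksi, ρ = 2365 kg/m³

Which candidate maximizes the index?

nickel superalloy

In SI units:
  nickel superalloy: σ_y = 1000 MPa, ρ = 8340 kg/m³
  nylon: σ_y = 55.16 MPa, ρ = 1136 kg/m³
  commercially pure titanium: σ_y = 353.0 MPa, ρ = 4519 kg/m³
  concrete: σ_y = 25.99 MPa, ρ = 2365 kg/m³
  nickel superalloy: M = 120 kN·m/kg
  commercially pure titanium: M = 78.1 kN·m/kg
  nylon: M = 48.6 kN·m/kg
  concrete: M = 11.0 kN·m/kg
The maximum is for nickel superalloy.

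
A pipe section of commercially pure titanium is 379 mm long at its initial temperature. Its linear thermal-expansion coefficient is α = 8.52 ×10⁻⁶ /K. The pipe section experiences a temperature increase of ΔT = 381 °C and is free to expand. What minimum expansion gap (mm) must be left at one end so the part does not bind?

ΔL = α·L₀·ΔT = 8.52×10⁻⁶ × 379 mm × 381.0 K = 1.23 mm.

1.23 mm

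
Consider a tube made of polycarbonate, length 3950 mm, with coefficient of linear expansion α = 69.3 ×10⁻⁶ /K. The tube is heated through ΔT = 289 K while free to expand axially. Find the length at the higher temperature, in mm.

4029.1 mm

ΔL = α·L₀·ΔT = 69.3×10⁻⁶ × 3950 mm × 289.0 K = 79.1 mm.
L = L₀ + ΔL = 3950 + 79.1 = 4029.1 mm.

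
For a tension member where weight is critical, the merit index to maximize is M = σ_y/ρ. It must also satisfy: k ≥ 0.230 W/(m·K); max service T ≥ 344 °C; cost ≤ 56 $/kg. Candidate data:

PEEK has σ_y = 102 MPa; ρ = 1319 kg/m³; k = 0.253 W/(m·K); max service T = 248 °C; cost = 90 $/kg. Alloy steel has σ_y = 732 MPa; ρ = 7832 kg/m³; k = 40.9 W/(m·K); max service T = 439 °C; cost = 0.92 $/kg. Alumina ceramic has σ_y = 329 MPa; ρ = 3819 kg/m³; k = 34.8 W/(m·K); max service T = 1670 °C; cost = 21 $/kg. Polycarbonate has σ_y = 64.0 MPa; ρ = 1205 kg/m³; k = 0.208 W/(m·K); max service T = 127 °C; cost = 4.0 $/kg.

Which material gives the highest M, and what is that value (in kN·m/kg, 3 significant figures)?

Screen on constraints: k ≥ 0.230 W/(m·K); max service T ≥ 344 °C; cost ≤ 56 $/kg. Survivors: alloy steel, alumina ceramic.
Per-candidate index values:
  alloy steel: M = 93.5 kN·m/kg
  alumina ceramic: M = 86.1 kN·m/kg
Alloy steel has the largest M.

alloy steel, M = 93.5 kN·m/kg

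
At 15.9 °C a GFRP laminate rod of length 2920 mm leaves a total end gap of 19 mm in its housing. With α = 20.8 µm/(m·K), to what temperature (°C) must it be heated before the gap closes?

α·L₀·ΔT = 19.0 mm ⇒ ΔT = 19.0 / (20.8×10⁻⁶ × 2920.0) = 312.8 K.
T = 15.9 + 312.8 = 328.7 °C.

329 °C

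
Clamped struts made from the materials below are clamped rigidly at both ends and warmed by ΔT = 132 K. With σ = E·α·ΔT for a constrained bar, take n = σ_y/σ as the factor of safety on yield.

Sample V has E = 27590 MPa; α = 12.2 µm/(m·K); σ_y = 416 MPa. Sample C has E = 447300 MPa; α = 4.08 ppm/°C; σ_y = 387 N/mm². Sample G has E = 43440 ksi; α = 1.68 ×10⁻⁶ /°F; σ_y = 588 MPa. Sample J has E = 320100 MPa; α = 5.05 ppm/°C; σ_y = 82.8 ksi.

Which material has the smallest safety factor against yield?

sample C

Per material, after unit conversion:
  sample V: E = 27.59, α = 12.2, σ_y = 416.0 → σ = 44.4 MPa, n = 9.36
  sample C: E = 447.3, α = 4.08, σ_y = 387.0 → σ = 241 MPa, n = 1.61
  sample G: E = 299.5, α = 3.02, σ_y = 588.0 → σ = 120 MPa, n = 4.92
  sample J: E = 320.1, α = 5.05, σ_y = 570.9 → σ = 213 MPa, n = 2.68
Smallest n: sample C with n = 1.61.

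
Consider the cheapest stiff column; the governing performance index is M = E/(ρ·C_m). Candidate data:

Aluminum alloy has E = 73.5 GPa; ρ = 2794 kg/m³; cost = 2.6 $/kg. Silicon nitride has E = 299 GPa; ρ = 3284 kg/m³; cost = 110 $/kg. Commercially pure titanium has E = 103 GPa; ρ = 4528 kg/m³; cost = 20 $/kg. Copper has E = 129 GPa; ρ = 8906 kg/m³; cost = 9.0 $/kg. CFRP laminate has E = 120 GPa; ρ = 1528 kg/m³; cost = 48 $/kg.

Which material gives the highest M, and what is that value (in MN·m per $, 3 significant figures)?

aluminum alloy, M = 10.1 MN·m per $

Per-candidate index values:
  aluminum alloy: M = 10.1 MN·m per $
  CFRP laminate: M = 1.64 MN·m per $
  copper: M = 1.61 MN·m per $
  commercially pure titanium: M = 1.14 MN·m per $
  silicon nitride: M = 0.828 MN·m per $
The maximum is for aluminum alloy.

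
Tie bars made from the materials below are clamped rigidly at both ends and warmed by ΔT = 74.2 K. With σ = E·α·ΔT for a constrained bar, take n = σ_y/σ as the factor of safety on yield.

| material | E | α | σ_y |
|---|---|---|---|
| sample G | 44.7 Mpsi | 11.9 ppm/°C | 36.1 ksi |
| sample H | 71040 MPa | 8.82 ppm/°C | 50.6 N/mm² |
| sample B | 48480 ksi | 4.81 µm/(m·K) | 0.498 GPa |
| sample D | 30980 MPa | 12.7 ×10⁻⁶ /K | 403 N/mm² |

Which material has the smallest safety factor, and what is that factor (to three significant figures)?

Per material, after unit conversion:
  sample G: E = 308.2, α = 11.9, σ_y = 248.9 → σ = 272 MPa, n = 0.915
  sample H: E = 71.04, α = 8.82, σ_y = 50.60 → σ = 46.5 MPa, n = 1.09
  sample B: E = 334.3, α = 4.81, σ_y = 498.0 → σ = 119 MPa, n = 4.17
  sample D: E = 30.98, α = 12.7, σ_y = 403.0 → σ = 29.2 MPa, n = 13.8
Smallest n: sample G with n = 0.915.

sample G, n = 0.915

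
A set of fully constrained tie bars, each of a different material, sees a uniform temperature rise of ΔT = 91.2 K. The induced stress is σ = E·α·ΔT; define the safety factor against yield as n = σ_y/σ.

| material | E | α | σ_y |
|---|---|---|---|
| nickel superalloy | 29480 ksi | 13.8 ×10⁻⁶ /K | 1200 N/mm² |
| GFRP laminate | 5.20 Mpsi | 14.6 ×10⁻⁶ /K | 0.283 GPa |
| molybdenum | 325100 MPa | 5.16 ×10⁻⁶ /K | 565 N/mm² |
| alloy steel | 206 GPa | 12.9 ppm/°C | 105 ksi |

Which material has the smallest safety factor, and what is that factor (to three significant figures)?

With everything in SI (GPa, ×10⁻⁶/K, MPa):
  nickel superalloy: E = 203.3, α = 13.8, σ_y = 1200 → σ = 256 MPa, n = 4.69
  GFRP laminate: E = 35.85, α = 14.6, σ_y = 283.0 → σ = 47.7 MPa, n = 5.93
  molybdenum: E = 325.1, α = 5.16, σ_y = 565.0 → σ = 153 MPa, n = 3.69
  alloy steel: E = 206.0, α = 12.9, σ_y = 723.9 → σ = 242 MPa, n = 2.99
Alloy steel has the lowest safety factor, n = 2.99.

alloy steel, n = 2.99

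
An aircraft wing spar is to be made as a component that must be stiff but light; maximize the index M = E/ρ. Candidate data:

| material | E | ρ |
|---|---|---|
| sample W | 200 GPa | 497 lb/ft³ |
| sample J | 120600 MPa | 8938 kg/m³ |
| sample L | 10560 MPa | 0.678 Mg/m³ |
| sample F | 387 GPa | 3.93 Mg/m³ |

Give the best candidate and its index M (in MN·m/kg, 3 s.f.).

After converting to SI:
  sample W: E = 200.0 GPa, ρ = 7961 kg/m³
  sample J: E = 120.6 GPa, ρ = 8938 kg/m³
  sample L: E = 10.56 GPa, ρ = 678.0 kg/m³
  sample F: E = 387.0 GPa, ρ = 3930 kg/m³
  sample F: M = 98.5 MN·m/kg
  sample W: M = 25.1 MN·m/kg
  sample L: M = 15.6 MN·m/kg
  sample J: M = 13.5 MN·m/kg
The maximum is for sample F.

sample F, M = 98.5 MN·m/kg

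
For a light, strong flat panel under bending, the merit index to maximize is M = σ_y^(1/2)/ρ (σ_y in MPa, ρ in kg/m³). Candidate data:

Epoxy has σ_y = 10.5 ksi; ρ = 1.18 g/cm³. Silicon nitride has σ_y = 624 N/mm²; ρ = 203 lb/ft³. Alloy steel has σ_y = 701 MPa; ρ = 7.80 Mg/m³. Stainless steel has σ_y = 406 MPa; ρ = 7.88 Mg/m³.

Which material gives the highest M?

Putting every candidate on a common basis:
  epoxy: σ_y = 72.39 MPa, ρ = 1180 kg/m³
  silicon nitride: σ_y = 624.0 MPa, ρ = 3252 kg/m³
  alloy steel: σ_y = 701.0 MPa, ρ = 7800 kg/m³
  stainless steel: σ_y = 406.0 MPa, ρ = 7880 kg/m³
  silicon nitride: M = 7.68×10⁻³
  epoxy: M = 7.21×10⁻³
  alloy steel: M = 3.39×10⁻³
  stainless steel: M = 2.56×10⁻³
Silicon nitride ranks first.

silicon nitride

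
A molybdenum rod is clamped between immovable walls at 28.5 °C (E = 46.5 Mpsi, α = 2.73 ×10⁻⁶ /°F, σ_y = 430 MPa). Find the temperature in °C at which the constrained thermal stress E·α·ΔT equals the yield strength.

301 °C

E = 46.5 Mpsi = 320.6 GPa.
α = 2.73×10⁻⁶/°F × 9/5 = 4.91×10⁻⁶/K.
E·α·ΔT = 430.0 MPa ⇒ ΔT = 430.0 / (320.6×10³ × 4.91×10⁻⁶) = 272.9 K.
T = 28.5 + 272.9 = 301.4 °C.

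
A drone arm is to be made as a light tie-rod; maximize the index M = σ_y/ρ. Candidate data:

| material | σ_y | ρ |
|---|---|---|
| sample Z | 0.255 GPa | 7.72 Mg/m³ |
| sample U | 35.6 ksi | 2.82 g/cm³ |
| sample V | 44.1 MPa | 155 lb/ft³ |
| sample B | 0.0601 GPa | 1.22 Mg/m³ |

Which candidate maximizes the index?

After converting to SI:
  sample Z: σ_y = 255.0 MPa, ρ = 7720 kg/m³
  sample U: σ_y = 245.5 MPa, ρ = 2820 kg/m³
  sample V: σ_y = 44.10 MPa, ρ = 2483 kg/m³
  sample B: σ_y = 60.10 MPa, ρ = 1220 kg/m³
  sample U: M = 87.0 kN·m/kg
  sample B: M = 49.3 kN·m/kg
  sample Z: M = 33.0 kN·m/kg
  sample V: M = 17.8 kN·m/kg
The maximum is for sample U.

sample U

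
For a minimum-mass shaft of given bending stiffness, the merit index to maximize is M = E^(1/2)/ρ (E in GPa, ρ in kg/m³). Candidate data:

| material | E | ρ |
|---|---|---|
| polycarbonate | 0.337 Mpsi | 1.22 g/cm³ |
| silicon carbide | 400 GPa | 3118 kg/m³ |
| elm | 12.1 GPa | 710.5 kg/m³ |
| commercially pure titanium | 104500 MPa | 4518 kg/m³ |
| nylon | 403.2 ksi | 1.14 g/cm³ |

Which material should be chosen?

Normalizing units and computing the index:
  polycarbonate: E = 2.324 GPa, ρ = 1220 kg/m³
  silicon carbide: E = 400.0 GPa, ρ = 3118 kg/m³
  elm: E = 12.10 GPa, ρ = 710.5 kg/m³
  commercially pure titanium: E = 104.5 GPa, ρ = 4518 kg/m³
  nylon: E = 2.780 GPa, ρ = 1140 kg/m³
  silicon carbide: M = 6.41×10⁻³
  elm: M = 4.90×10⁻³
  commercially pure titanium: M = 2.26×10⁻³
  nylon: M = 1.46×10⁻³
  polycarbonate: M = 1.25×10⁻³
Highest index: silicon carbide.

silicon carbide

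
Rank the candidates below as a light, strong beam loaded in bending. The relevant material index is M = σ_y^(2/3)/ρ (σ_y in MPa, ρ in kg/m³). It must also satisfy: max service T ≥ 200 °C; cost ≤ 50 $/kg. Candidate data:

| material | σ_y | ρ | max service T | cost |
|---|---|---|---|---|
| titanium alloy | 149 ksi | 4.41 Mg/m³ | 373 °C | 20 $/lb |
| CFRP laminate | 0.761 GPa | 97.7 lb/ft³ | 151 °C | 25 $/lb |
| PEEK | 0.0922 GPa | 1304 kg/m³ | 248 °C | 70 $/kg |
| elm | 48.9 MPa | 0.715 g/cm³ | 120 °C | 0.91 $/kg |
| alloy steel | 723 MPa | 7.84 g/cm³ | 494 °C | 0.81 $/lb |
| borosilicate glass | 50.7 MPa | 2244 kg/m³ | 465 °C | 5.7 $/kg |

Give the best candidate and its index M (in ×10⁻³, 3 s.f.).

Screen on constraints: max service T ≥ 200 °C; cost ≤ 50 $/kg. Survivors: titanium alloy, alloy steel, borosilicate glass.
After converting to SI:
  titanium alloy: σ_y = 1027 MPa, ρ = 4410 kg/m³
  alloy steel: σ_y = 723.0 MPa, ρ = 7840 kg/m³
  borosilicate glass: σ_y = 50.70 MPa, ρ = 2244 kg/m³
  titanium alloy: M = 23.1×10⁻³
  alloy steel: M = 10.3×10⁻³
  borosilicate glass: M = 6.10×10⁻³
Highest index: titanium alloy.

titanium alloy, M = 23.1×10⁻³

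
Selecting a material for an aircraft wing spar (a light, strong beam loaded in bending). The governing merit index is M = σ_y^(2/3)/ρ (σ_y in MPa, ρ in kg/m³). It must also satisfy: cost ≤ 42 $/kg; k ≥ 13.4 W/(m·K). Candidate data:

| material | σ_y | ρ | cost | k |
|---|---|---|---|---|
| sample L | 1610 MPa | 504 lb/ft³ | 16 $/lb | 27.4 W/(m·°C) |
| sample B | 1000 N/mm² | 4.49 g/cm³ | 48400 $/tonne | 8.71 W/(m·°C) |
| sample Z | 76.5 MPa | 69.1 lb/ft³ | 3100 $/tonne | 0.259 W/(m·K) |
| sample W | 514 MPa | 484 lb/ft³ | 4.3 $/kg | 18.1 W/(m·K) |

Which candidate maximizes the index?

sample L

Screen on constraints: cost ≤ 42 $/kg; k ≥ 13.4 W/(m·K). Survivors: sample L, sample W.
In SI units:
  sample L: σ_y = 1610 MPa, ρ = 8073 kg/m³
  sample W: σ_y = 514.0 MPa, ρ = 7753 kg/m³
  sample L: M = 17.0×10⁻³
  sample W: M = 8.28×10⁻³
Highest index: sample L.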